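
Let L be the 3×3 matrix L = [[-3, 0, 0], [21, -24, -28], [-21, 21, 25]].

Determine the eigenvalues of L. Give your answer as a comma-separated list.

-3, -3, 4

Set up det(tI - L) = 0.
Expanding along the first row, p(t) = t^3 + 2t^2 - 15t - 36.
Try t = -3: p(-3) = 0, so -3 is a root.
Dividing by (t + 3) leaves t^2 - t - 12.
The quadratic factors as (t + 3)·(t - 4).
Eigenvalues: -3, -3, 4.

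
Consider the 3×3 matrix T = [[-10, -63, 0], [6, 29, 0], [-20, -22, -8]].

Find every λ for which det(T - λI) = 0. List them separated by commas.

Compute the characteristic polynomial p(r) = det(rI - T).
Expanding along the first row, p(r) = r^3 - 11r^2 - 64r + 704.
Try r = -8: p(-8) = 0, so -8 is a root.
Factor out (r + 8): p(r) = (r + 8)·(r^2 - 19r + 88).
The quadratic factors as (r - 8)·(r - 11).
Eigenvalues: -8, 8, 11.

-8, 8, 11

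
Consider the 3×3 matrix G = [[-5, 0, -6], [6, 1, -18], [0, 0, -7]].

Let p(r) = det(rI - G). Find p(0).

-35

p(0) = det(0·I − G) = det(−G) = (−1)^3·det(G).
det(G) = 35, so p(0) = -35.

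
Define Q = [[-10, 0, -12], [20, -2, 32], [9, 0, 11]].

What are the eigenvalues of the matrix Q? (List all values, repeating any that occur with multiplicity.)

-2, -1, 2

The characteristic polynomial is p(lambda) = det(lambda·I - Q).
Cofactor expansion gives p(lambda) = lambda^3 + lambda^2 - 4·lambda - 4.
Rational-root test: lambda = -1 gives p(-1) = 0.
Factor out (lambda + 1): p(lambda) = (lambda + 1)·(lambda^2 - 4).
The quadratic factors as (lambda + 2)·(lambda - 2).
Eigenvalues: -2, -1, 2.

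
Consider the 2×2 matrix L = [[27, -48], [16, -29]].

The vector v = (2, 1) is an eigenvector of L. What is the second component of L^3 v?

First find the eigenvalue: Lv = (6, 3) = 3·(2, 1), so λ = 3.
Then L^3 v = λ^3·v = 3^3·(2, 1) = 27·(2, 1) = (54, 27).

27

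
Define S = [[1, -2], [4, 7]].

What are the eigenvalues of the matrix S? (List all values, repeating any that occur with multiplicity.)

3, 5

det(S - sI) = (1 - s)(7 - s) - (-2)·(4) = s^2 - 8s + 15.
This factors as (s - 3)·(s - 5) = 0.
Eigenvalues: 3, 5.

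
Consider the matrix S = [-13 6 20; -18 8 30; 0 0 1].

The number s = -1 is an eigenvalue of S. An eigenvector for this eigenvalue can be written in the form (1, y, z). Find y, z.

We need (S + 1I)v = 0.
S + 1I = [[-12, 6, 20], [-18, 9, 30], [0, 0, 2]].
Row 1: (-12)·1 + (6)·y + (20)·z = 0
Row 2: (-18)·1 + (9)·y + (30)·z = 0
Row 3: (0)·1 + (0)·y + (2)·z = 0
Solving gives y = 2, z = 0.
Check: S·(1, 2, 0) = (-1, -2, 0) = -1·(1, 2, 0).

2, 0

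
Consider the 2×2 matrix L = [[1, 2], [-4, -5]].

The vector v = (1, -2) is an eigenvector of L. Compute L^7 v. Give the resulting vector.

First find the eigenvalue: Lv = (-3, 6) = -3·(1, -2), so λ = -3.
Then L^7 v = λ^7·v = (-3)^7·(1, -2) = -2187·(1, -2) = (-2187, 4374).

(-2187, 4374)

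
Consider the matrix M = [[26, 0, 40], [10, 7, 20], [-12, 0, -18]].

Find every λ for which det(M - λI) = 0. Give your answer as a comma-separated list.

2, 6, 7

Set up det(sI - M) = 0.
Expanding along the first row, p(s) = s^3 - 15s^2 + 68s - 84.
Try s = 7: p(7) = 0, so 7 is a root.
Factor out (s - 7): p(s) = (s - 7)·(s^2 - 8s + 12).
The quadratic factors as (s - 2)·(s - 6).
Eigenvalues: 2, 6, 7.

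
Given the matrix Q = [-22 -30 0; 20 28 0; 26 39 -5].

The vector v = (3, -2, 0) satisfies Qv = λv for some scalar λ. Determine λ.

-2

Compute Qv: Q·(3, -2, 0) = (-6, 4, 0).
Since Qv = λv, compare component 1: -6 = λ·3, so λ = -2.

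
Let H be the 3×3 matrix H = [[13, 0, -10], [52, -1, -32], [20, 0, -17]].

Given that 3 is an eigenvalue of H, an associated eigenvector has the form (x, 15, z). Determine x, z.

3, 3

We need (H - 3I)v = 0.
H - 3I = [[10, 0, -10], [52, -4, -32], [20, 0, -20]].
Row 1: (10)·x + (0)·15 + (-10)·z = 0
Row 2: (52)·x + (-4)·15 + (-32)·z = 0
Row 3: (20)·x + (0)·15 + (-20)·z = 0
Solving gives x = 3, z = 3.
Check: H·(3, 15, 3) = (9, 45, 9) = 3·(3, 15, 3).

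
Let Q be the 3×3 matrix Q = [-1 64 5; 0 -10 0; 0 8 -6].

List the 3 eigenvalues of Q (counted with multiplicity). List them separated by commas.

-10, -6, -1

Set up det(μI - Q) = 0.
Expanding the 3×3 determinant: p(μ) = μ^3 + 17μ^2 + 76μ + 60.
Since p(-10) = 0, μ = -10 is a root.
Dividing by (μ + 10) leaves μ^2 + 7μ + 6.
The quadratic factors as (μ + 6)·(μ + 1).
Eigenvalues: -10, -6, -1.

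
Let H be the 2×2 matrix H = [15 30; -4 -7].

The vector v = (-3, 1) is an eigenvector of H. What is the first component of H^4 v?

-1875

First find the eigenvalue: Hv = (-15, 5) = 5·(-3, 1), so λ = 5.
Then H^4 v = λ^4·v = 5^4·(-3, 1) = 625·(-3, 1) = (-1875, 625).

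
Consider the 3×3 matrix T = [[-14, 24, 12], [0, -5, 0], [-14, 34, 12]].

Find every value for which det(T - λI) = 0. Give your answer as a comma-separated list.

-5, -2, 0

Compute the characteristic polynomial p(λ) = det(λI - T).
Cofactor expansion gives p(λ) = λ^3 + 7λ^2 + 10λ.
Try λ = -5: p(-5) = 0, so -5 is a root.
Dividing by (λ + 5) leaves λ^2 + 2λ.
The quadratic factors as (λ + 2)·λ.
Eigenvalues: -5, -2, 0.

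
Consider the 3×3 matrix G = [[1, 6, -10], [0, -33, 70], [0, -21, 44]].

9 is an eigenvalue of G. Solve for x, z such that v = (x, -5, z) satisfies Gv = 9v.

We need (G - 9I)v = 0.
G - 9I = [[-8, 6, -10], [0, -42, 70], [0, -21, 35]].
Row 1: (-8)·x + (6)·-5 + (-10)·z = 0
Row 2: (0)·x + (-42)·-5 + (70)·z = 0
Row 3: (0)·x + (-21)·-5 + (35)·z = 0
Solving gives x = 0, z = -3.
Check: G·(0, -5, -3) = (0, -45, -27) = 9·(0, -5, -3).

0, -3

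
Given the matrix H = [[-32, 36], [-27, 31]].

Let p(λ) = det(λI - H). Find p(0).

p(0) = det(0·I − H) = det(−H) = (−1)^2·det(H).
det(H) = -20, so p(0) = -20.

-20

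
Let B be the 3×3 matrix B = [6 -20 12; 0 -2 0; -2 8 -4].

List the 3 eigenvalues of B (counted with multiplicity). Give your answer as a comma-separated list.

-2, 0, 2

Set up det(rI - B) = 0.
Expanding along the first row, p(r) = r^3 - 4r.
Since p(0) = 0, r = 0 is a root.
Dividing by r leaves r^2 - 4.
The quadratic factors as (r + 2)·(r - 2).
Eigenvalues: -2, 0, 2.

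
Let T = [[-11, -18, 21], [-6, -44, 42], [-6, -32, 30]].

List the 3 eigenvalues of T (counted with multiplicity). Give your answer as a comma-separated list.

-12, -8, -5

The characteristic polynomial is p(r) = det(rI - T).
Expanding along the first row, p(r) = r^3 + 25r^2 + 196r + 480.
Try r = -12: p(-12) = 0, so -12 is a root.
Factor out (r + 12): p(r) = (r + 12)·(r^2 + 13r + 40).
The quadratic factors as (r + 8)·(r + 5).
Eigenvalues: -12, -8, -5.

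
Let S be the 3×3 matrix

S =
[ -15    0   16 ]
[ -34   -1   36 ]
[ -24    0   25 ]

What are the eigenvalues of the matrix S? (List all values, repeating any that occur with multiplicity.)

-1, 1, 9

Compute the characteristic polynomial p(t) = det(tI - S).
Expanding along the first row, p(t) = t^3 - 9t^2 - t + 9.
Try t = 1: p(1) = 0, so 1 is a root.
Factor out (t - 1): p(t) = (t - 1)·(t^2 - 8t - 9).
The quadratic factors as (t + 1)·(t - 9).
Eigenvalues: -1, 1, 9.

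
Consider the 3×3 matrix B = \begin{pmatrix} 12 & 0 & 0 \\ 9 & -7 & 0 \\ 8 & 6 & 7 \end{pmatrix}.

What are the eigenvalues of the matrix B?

-7, 7, 12

B is lower triangular, so its eigenvalues are the diagonal entries.
Diagonal: 12, -7, 7.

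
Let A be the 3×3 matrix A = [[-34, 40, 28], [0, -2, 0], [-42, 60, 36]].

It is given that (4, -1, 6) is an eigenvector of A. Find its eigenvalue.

-2

Compute Av: A·(4, -1, 6) = (-8, 2, -12).
Since Av = λv, compare component 1: -8 = λ·4, so λ = -2.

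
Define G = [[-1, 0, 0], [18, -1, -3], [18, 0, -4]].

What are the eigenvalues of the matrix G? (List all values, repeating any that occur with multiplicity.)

Set up det(sI - G) = 0.
Expanding along the first row, p(s) = s^3 + 6s^2 + 9s + 4.
Since p(-4) = 0, s = -4 is a root.
Dividing by (s + 4) leaves s^2 + 2s + 1.
The quadratic factor is (s + 1)^2.
Eigenvalues: -4, -1, -1.

-4, -1, -1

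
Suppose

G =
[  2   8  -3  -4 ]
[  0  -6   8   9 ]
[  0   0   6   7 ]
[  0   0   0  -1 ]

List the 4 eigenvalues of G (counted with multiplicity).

G is upper triangular, so its eigenvalues are the diagonal entries.
Diagonal: 2, -6, 6, -1.

-6, -1, 2, 6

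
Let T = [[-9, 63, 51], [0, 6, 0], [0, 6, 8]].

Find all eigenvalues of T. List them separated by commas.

-9, 6, 8

The characteristic polynomial is p(λ) = det(λI - T).
Expanding the 3×3 determinant: p(λ) = λ^3 - 5λ^2 - 78λ + 432.
Rational-root test: λ = 8 gives p(8) = 0.
Factor out (λ - 8): p(λ) = (λ - 8)·(λ^2 + 3λ - 54).
The quadratic factors as (λ + 9)·(λ - 6).
Eigenvalues: -9, 6, 8.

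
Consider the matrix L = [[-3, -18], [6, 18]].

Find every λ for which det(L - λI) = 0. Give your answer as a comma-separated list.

6, 9

det(L - sI) = (-3 - s)(18 - s) - (-18)·(6) = s^2 - 15s + 54.
This factors as (s - 6)·(s - 9) = 0.
Eigenvalues: 6, 9.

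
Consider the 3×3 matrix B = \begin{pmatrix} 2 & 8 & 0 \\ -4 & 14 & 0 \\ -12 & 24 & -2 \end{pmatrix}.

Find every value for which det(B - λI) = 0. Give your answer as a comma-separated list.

Compute the characteristic polynomial p(t) = det(tI - B).
Expanding along the first row, p(t) = t^3 - 14t^2 + 28t + 120.
Try t = 6: p(6) = 0, so 6 is a root.
Dividing by (t - 6) leaves t^2 - 8t - 20.
The quadratic factors as (t + 2)·(t - 10).
Eigenvalues: -2, 6, 10.

-2, 6, 10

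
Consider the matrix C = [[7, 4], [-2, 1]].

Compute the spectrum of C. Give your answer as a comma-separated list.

3, 5

det(C - sI) = (7 - s)(1 - s) - (4)·(-2) = s^2 - 8s + 15.
This factors as (s - 3)·(s - 5) = 0.
Eigenvalues: 3, 5.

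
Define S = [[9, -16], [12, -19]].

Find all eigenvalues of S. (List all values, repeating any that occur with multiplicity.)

-7, -3

det(S - μI) = (9 - μ)(-19 - μ) - (-16)·(12) = μ^2 + 10μ + 21.
This factors as (μ + 7)·(μ + 3) = 0.
Eigenvalues: -7, -3.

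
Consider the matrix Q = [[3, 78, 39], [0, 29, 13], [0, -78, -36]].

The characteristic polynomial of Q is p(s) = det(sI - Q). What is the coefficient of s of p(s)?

-51

p(s) = s^3 + 4s^2 - 51s + 90.
The coefficient of s is -51.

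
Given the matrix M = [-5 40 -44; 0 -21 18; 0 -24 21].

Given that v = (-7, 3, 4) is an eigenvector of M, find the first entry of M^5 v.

First find the eigenvalue: Mv = (-21, 9, 12) = 3·(-7, 3, 4), so λ = 3.
Then M^5 v = λ^5·v = 3^5·(-7, 3, 4) = 243·(-7, 3, 4) = (-1701, 729, 972).

-1701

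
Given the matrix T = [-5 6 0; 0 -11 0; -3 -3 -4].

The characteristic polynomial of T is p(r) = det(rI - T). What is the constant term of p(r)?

220

p(r) = r^3 + 20r^2 + 119r + 220.
The constant term is 220.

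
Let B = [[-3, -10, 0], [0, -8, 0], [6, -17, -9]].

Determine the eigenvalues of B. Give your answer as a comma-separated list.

The characteristic polynomial is p(r) = det(rI - B).
Cofactor expansion gives p(r) = r^3 + 20r^2 + 123r + 216.
Try r = -3: p(-3) = 0, so -3 is a root.
Factor out (r + 3): p(r) = (r + 3)·(r^2 + 17r + 72).
The quadratic factors as (r + 9)·(r + 8).
Eigenvalues: -9, -8, -3.

-9, -8, -3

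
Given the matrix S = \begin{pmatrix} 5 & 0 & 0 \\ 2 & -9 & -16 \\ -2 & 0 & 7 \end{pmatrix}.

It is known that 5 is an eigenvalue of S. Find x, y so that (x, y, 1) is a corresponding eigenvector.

We need (S - 5I)v = 0.
S - 5I = [[0, 0, 0], [2, -14, -16], [-2, 0, 2]].
Row 1: (0)·x + (0)·y + (0)·1 = 0
Row 2: (2)·x + (-14)·y + (-16)·1 = 0
Row 3: (-2)·x + (0)·y + (2)·1 = 0
Solving gives x = 1, y = -1.
Check: S·(1, -1, 1) = (5, -5, 5) = 5·(1, -1, 1).

1, -1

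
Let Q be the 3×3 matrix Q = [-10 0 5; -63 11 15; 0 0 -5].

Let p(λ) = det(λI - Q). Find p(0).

-550

p(0) = det(0·I − Q) = det(−Q) = (−1)^3·det(Q).
det(Q) = 550, so p(0) = -550.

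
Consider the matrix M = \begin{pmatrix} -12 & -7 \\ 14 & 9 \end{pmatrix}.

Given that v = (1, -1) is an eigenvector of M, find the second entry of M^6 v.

-15625

First find the eigenvalue: Mv = (-5, 5) = -5·(1, -1), so λ = -5.
Then M^6 v = λ^6·v = (-5)^6·(1, -1) = 15625·(1, -1) = (15625, -15625).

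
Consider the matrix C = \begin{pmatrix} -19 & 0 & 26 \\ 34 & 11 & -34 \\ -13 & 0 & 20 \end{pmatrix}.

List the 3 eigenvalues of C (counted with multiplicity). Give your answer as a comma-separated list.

Set up det(lambda·I - C) = 0.
Expanding along the first row, p(lambda) = lambda^3 - 12·lambda^2 - 31·lambda + 462.
Try lambda = -6: p(-6) = 0, so -6 is a root.
Dividing by (lambda + 6) leaves lambda^2 - 18·lambda + 77.
The quadratic factors as (lambda - 7)·(lambda - 11).
Eigenvalues: -6, 7, 11.

-6, 7, 11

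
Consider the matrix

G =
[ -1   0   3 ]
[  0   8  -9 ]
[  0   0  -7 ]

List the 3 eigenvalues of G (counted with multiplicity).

-7, -1, 8

G is upper triangular, so its eigenvalues are the diagonal entries.
Diagonal: -1, 8, -7.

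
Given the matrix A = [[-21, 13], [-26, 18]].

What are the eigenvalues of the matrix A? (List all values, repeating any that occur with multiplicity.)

det(A - sI) = (-21 - s)(18 - s) - (13)·(-26) = s^2 + 3s - 40.
This factors as (s + 8)·(s - 5) = 0.
Eigenvalues: -8, 5.

-8, 5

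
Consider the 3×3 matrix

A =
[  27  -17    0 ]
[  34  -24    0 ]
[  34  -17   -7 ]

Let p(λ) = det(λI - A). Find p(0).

-490

p(0) = det(0·I − A) = det(−A) = (−1)^3·det(A).
det(A) = 490, so p(0) = -490.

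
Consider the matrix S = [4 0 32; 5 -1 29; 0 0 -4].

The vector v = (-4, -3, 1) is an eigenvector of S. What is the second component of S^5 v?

First find the eigenvalue: Sv = (16, 12, -4) = -4·(-4, -3, 1), so λ = -4.
Then S^5 v = λ^5·v = (-4)^5·(-4, -3, 1) = -1024·(-4, -3, 1) = (4096, 3072, -1024).

3072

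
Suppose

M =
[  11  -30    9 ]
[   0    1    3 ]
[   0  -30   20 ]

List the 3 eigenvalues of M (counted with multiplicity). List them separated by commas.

10, 11, 11

Compute the characteristic polynomial p(μ) = det(μI - M).
Expanding the 3×3 determinant: p(μ) = μ^3 - 32μ^2 + 341μ - 1210.
Try μ = 10: p(10) = 0, so 10 is a root.
Dividing by (μ - 10) leaves μ^2 - 22μ + 121.
The quadratic factor is (μ - 11)^2.
Eigenvalues: 10, 11, 11.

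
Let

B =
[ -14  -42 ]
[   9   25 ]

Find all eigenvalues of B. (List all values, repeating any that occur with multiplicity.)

det(B - rI) = (-14 - r)(25 - r) - (-42)·(9) = r^2 - 11r + 28.
This factors as (r - 4)·(r - 7) = 0.
Eigenvalues: 4, 7.

4, 7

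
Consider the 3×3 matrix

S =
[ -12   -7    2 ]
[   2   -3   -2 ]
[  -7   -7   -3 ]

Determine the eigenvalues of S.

The characteristic polynomial is p(λ) = det(λI - S).
Expanding the 3×3 determinant: p(λ) = λ^3 + 18λ^2 + 95λ + 150.
Try λ = -3: p(-3) = 0, so -3 is a root.
Dividing by (λ + 3) leaves λ^2 + 15λ + 50.
The quadratic factors as (λ + 10)·(λ + 5).
Eigenvalues: -10, -5, -3.

-10, -5, -3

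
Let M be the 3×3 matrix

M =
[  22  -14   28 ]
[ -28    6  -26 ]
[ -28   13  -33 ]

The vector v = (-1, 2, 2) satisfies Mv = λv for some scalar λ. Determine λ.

Compute Mv: M·(-1, 2, 2) = (6, -12, -12).
Since Mv = λv, compare component 1: 6 = λ·-1, so λ = -6.

-6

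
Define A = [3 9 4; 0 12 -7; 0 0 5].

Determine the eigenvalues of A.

3, 5, 12

A is upper triangular, so its eigenvalues are the diagonal entries.
Diagonal: 3, 12, 5.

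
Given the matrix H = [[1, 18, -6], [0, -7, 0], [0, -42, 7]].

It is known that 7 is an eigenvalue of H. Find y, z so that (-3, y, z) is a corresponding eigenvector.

0, 3

We need (H - 7I)v = 0.
H - 7I = [[-6, 18, -6], [0, -14, 0], [0, -42, 0]].
Row 1: (-6)·-3 + (18)·y + (-6)·z = 0
Row 2: (0)·-3 + (-14)·y + (0)·z = 0
Row 3: (0)·-3 + (-42)·y + (0)·z = 0
Solving gives y = 0, z = 3.
Check: H·(-3, 0, 3) = (-21, 0, 21) = 7·(-3, 0, 3).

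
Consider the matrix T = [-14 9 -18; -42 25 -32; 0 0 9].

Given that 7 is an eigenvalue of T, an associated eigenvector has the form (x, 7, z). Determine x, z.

We need (T - 7I)v = 0.
T - 7I = [[-21, 9, -18], [-42, 18, -32], [0, 0, 2]].
Row 1: (-21)·x + (9)·7 + (-18)·z = 0
Row 2: (-42)·x + (18)·7 + (-32)·z = 0
Row 3: (0)·x + (0)·7 + (2)·z = 0
Solving gives x = 3, z = 0.
Check: T·(3, 7, 0) = (21, 49, 0) = 7·(3, 7, 0).

3, 0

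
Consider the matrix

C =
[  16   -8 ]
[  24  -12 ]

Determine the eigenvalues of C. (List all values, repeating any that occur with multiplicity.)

det(C - rI) = (16 - r)(-12 - r) - (-8)·(24) = r^2 - 4r.
This factors as r·(r - 4) = 0.
Eigenvalues: 0, 4.

0, 4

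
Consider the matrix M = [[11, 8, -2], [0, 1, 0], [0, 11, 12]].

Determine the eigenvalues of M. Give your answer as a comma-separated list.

1, 11, 12

The characteristic polynomial is p(s) = det(sI - M).
Cofactor expansion gives p(s) = s^3 - 24s^2 + 155s - 132.
Rational-root test: s = 11 gives p(11) = 0.
Dividing by (s - 11) leaves s^2 - 13s + 12.
The quadratic factors as (s - 1)·(s - 12).
Eigenvalues: 1, 11, 12.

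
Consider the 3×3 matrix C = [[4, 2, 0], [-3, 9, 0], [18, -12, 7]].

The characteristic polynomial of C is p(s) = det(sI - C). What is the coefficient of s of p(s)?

p(s) = s^3 - 20s^2 + 133s - 294.
The coefficient of s is 133.

133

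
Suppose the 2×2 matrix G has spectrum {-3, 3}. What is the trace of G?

trace(G) is the sum of the eigenvalues: (-3) + (3) = 0.

0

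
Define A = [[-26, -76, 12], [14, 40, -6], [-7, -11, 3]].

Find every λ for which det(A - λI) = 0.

2, 6, 9

Set up det(lambda·I - A) = 0.
Expanding along the first row, p(lambda) = lambda^3 - 17·lambda^2 + 84·lambda - 108.
Rational-root test: lambda = 6 gives p(6) = 0.
Factor out (lambda - 6): p(lambda) = (lambda - 6)·(lambda^2 - 11·lambda + 18).
The quadratic factors as (lambda - 2)·(lambda - 9).
Eigenvalues: 2, 6, 9.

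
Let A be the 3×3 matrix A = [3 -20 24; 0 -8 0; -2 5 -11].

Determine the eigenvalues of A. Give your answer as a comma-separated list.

-8, -5, -3

The characteristic polynomial is p(lambda) = det(lambda·I - A).
Cofactor expansion gives p(lambda) = lambda^3 + 16·lambda^2 + 79·lambda + 120.
Rational-root test: lambda = -3 gives p(-3) = 0.
Factor out (lambda + 3): p(lambda) = (lambda + 3)·(lambda^2 + 13·lambda + 40).
The quadratic factors as (lambda + 8)·(lambda + 5).
Eigenvalues: -8, -5, -3.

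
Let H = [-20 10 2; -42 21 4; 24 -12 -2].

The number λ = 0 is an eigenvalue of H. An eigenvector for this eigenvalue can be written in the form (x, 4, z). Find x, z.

2, 0

We need (H)v = 0.
H = [[-20, 10, 2], [-42, 21, 4], [24, -12, -2]].
Row 1: (-20)·x + (10)·4 + (2)·z = 0
Row 2: (-42)·x + (21)·4 + (4)·z = 0
Row 3: (24)·x + (-12)·4 + (-2)·z = 0
Solving gives x = 2, z = 0.
Check: H·(2, 4, 0) = (0, 0, 0) = 0·(2, 4, 0).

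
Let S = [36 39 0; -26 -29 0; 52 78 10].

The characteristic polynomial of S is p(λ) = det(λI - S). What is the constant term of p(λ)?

p(λ) = λ^3 - 17λ^2 + 40λ + 300.
The constant term is 300.

300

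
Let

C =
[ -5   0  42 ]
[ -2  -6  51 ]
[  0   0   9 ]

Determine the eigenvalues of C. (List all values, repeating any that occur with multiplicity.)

Set up det(λI - C) = 0.
Expanding along the first row, p(λ) = λ^3 + 2λ^2 - 69λ - 270.
Since p(9) = 0, λ = 9 is a root.
Factor out (λ - 9): p(λ) = (λ - 9)·(λ^2 + 11λ + 30).
The quadratic factors as (λ + 6)·(λ + 5).
Eigenvalues: -6, -5, 9.

-6, -5, 9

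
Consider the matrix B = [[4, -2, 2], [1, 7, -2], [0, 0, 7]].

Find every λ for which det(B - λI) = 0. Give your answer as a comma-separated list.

5, 6, 7

Compute the characteristic polynomial p(μ) = det(μI - B).
Expanding the 3×3 determinant: p(μ) = μ^3 - 18μ^2 + 107μ - 210.
Try μ = 5: p(5) = 0, so 5 is a root.
Factor out (μ - 5): p(μ) = (μ - 5)·(μ^2 - 13μ + 42).
The quadratic factors as (μ - 6)·(μ - 7).
Eigenvalues: 5, 6, 7.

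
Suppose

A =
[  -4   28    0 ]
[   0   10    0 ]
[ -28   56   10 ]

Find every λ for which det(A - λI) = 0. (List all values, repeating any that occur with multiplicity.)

Compute the characteristic polynomial p(lambda) = det(lambda·I - A).
Expanding along the first row, p(lambda) = lambda^3 - 16·lambda^2 + 20·lambda + 400.
Since p(-4) = 0, lambda = -4 is a root.
Factor out (lambda + 4): p(lambda) = (lambda + 4)·(lambda^2 - 20·lambda + 100).
The quadratic factor is (lambda - 10)^2.
Eigenvalues: -4, 10, 10.

-4, 10, 10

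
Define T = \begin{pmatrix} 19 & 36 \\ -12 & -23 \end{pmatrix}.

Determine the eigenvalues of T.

det(T - lambda·I) = (19 - lambda)(-23 - lambda) - (36)·(-12) = lambda^2 + 4·lambda - 5.
This factors as (lambda + 5)·(lambda - 1) = 0.
Eigenvalues: -5, 1.

-5, 1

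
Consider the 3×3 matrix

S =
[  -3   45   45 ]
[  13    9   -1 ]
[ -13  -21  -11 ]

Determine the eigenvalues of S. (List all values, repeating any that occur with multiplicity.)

-12, -3, 10

The characteristic polynomial is p(s) = det(sI - S).
Cofactor expansion gives p(s) = s^3 + 5s^2 - 114s - 360.
Rational-root test: s = -3 gives p(-3) = 0.
Dividing by (s + 3) leaves s^2 + 2s - 120.
The quadratic factors as (s + 12)·(s - 10).
Eigenvalues: -12, -3, 10.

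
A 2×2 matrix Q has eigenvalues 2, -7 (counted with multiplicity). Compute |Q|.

det(Q) is the product of the eigenvalues: (2) · (-7) = -14.

-14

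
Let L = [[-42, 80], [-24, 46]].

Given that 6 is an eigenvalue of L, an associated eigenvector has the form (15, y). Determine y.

We need (L - 6I)v = 0.
L - 6I = [[-48, 80], [-24, 40]].
Row 1: (-48)·15 + (80)·y = 0
Row 2: (-24)·15 + (40)·y = 0
Solving gives y = 9.
Check: L·(15, 9) = (90, 54) = 6·(15, 9).

9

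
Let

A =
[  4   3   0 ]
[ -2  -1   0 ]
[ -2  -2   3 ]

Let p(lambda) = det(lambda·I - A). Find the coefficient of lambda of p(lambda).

11

p(lambda) = lambda^3 - 6·lambda^2 + 11·lambda - 6.
The coefficient of lambda is 11.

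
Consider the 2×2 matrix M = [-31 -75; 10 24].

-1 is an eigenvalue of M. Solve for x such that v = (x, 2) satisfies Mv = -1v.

We need (M + 1I)v = 0.
M + 1I = [[-30, -75], [10, 25]].
Row 1: (-30)·x + (-75)·2 = 0
Row 2: (10)·x + (25)·2 = 0
Solving gives x = -5.
Check: M·(-5, 2) = (5, -2) = -1·(-5, 2).

-5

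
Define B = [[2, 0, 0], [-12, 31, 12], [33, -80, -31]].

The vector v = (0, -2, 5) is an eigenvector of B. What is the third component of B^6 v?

First find the eigenvalue: Bv = (0, -2, 5) = 1·(0, -2, 5), so λ = 1.
Then B^6 v = λ^6·v = 1^6·(0, -2, 5) = 1·(0, -2, 5) = (0, -2, 5).

5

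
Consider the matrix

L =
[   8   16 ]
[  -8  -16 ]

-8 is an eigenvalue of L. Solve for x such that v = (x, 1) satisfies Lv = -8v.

We need (L + 8I)v = 0.
L + 8I = [[16, 16], [-8, -8]].
Row 1: (16)·x + (16)·1 = 0
Row 2: (-8)·x + (-8)·1 = 0
Solving gives x = -1.
Check: L·(-1, 1) = (8, -8) = -8·(-1, 1).

-1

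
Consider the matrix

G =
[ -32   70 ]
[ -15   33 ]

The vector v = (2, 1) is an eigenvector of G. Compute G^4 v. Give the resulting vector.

(162, 81)

First find the eigenvalue: Gv = (6, 3) = 3·(2, 1), so λ = 3.
Then G^4 v = λ^4·v = 3^4·(2, 1) = 81·(2, 1) = (162, 81).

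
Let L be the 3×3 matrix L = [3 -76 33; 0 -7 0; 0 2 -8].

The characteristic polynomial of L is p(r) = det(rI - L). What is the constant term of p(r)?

p(r) = r^3 + 12r^2 + 11r - 168.
The constant term is -168.

-168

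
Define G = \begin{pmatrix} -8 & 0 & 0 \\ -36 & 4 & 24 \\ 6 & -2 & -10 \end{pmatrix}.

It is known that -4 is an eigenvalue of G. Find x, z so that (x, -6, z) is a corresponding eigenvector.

We need (G + 4I)v = 0.
G + 4I = [[-4, 0, 0], [-36, 8, 24], [6, -2, -6]].
Row 1: (-4)·x + (0)·-6 + (0)·z = 0
Row 2: (-36)·x + (8)·-6 + (24)·z = 0
Row 3: (6)·x + (-2)·-6 + (-6)·z = 0
Solving gives x = 0, z = 2.
Check: G·(0, -6, 2) = (0, 24, -8) = -4·(0, -6, 2).

0, 2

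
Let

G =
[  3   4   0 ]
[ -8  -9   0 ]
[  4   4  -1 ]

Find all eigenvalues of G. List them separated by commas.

Compute the characteristic polynomial p(μ) = det(μI - G).
Expanding along the first row, p(μ) = μ^3 + 7μ^2 + 11μ + 5.
Rational-root test: μ = -5 gives p(-5) = 0.
Factor out (μ + 5): p(μ) = (μ + 5)·(μ^2 + 2μ + 1).
The quadratic factor is (μ + 1)^2.
Eigenvalues: -5, -1, -1.

-5, -1, -1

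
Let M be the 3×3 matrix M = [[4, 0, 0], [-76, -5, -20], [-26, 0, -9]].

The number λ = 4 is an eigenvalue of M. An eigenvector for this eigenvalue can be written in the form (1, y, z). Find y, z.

-4, -2

We need (M - 4I)v = 0.
M - 4I = [[0, 0, 0], [-76, -9, -20], [-26, 0, -13]].
Row 1: (0)·1 + (0)·y + (0)·z = 0
Row 2: (-76)·1 + (-9)·y + (-20)·z = 0
Row 3: (-26)·1 + (0)·y + (-13)·z = 0
Solving gives y = -4, z = -2.
Check: M·(1, -4, -2) = (4, -16, -8) = 4·(1, -4, -2).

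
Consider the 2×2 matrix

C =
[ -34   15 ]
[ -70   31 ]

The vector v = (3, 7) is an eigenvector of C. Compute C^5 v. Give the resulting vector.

First find the eigenvalue: Cv = (3, 7) = 1·(3, 7), so λ = 1.
Then C^5 v = λ^5·v = 1^5·(3, 7) = 1·(3, 7) = (3, 7).

(3, 7)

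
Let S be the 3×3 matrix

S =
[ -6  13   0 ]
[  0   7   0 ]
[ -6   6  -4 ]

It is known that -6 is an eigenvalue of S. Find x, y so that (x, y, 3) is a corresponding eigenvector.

1, 0

We need (S + 6I)v = 0.
S + 6I = [[0, 13, 0], [0, 13, 0], [-6, 6, 2]].
Row 1: (0)·x + (13)·y + (0)·3 = 0
Row 2: (0)·x + (13)·y + (0)·3 = 0
Row 3: (-6)·x + (6)·y + (2)·3 = 0
Solving gives x = 1, y = 0.
Check: S·(1, 0, 3) = (-6, 0, -18) = -6·(1, 0, 3).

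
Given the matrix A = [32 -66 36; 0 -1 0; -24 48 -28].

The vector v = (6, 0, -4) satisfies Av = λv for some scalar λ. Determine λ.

8

Compute Av: A·(6, 0, -4) = (48, 0, -32).
Since Av = λv, compare component 1: 48 = λ·6, so λ = 8.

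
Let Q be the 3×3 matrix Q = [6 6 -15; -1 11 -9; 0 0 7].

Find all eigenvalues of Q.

The characteristic polynomial is p(r) = det(rI - Q).
Expanding along the first row, p(r) = r^3 - 24r^2 + 191r - 504.
Rational-root test: r = 7 gives p(7) = 0.
Factor out (r - 7): p(r) = (r - 7)·(r^2 - 17r + 72).
The quadratic factors as (r - 8)·(r - 9).
Eigenvalues: 7, 8, 9.

7, 8, 9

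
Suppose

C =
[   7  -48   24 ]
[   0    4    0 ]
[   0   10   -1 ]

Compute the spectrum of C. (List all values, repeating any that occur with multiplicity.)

Set up det(tI - C) = 0.
Expanding the 3×3 determinant: p(t) = t^3 - 10t^2 + 17t + 28.
Since p(-1) = 0, t = -1 is a root.
Dividing by (t + 1) leaves t^2 - 11t + 28.
The quadratic factors as (t - 4)·(t - 7).
Eigenvalues: -1, 4, 7.

-1, 4, 7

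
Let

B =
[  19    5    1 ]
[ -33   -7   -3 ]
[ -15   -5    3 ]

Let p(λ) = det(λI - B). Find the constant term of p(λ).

-96

p(λ) = λ^3 - 15λ^2 + 68λ - 96.
The constant term is -96.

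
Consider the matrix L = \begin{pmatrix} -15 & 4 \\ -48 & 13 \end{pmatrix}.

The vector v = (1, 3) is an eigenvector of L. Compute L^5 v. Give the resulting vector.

First find the eigenvalue: Lv = (-3, -9) = -3·(1, 3), so λ = -3.
Then L^5 v = λ^5·v = (-3)^5·(1, 3) = -243·(1, 3) = (-243, -729).

(-243, -729)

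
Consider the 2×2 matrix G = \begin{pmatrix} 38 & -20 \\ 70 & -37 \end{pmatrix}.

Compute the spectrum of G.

-2, 3

det(G - μI) = (38 - μ)(-37 - μ) - (-20)·(70) = μ^2 - μ - 6.
This factors as (μ + 2)·(μ - 3) = 0.
Eigenvalues: -2, 3.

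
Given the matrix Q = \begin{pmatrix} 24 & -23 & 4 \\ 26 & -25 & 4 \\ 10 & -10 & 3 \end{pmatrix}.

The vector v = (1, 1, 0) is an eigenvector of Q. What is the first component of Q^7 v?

First find the eigenvalue: Qv = (1, 1, 0) = 1·(1, 1, 0), so λ = 1.
Then Q^7 v = λ^7·v = 1^7·(1, 1, 0) = 1·(1, 1, 0) = (1, 1, 0).

1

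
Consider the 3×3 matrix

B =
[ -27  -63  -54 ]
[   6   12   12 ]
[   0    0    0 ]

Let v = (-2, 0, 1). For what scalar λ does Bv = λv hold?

Compute Bv: B·(-2, 0, 1) = (0, 0, 0).
Since Bv = λv, compare component 1: 0 = λ·-2, so λ = 0.

0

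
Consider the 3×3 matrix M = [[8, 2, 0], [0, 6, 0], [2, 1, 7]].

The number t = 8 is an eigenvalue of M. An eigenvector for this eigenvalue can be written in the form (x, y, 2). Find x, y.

We need (M - 8I)v = 0.
M - 8I = [[0, 2, 0], [0, -2, 0], [2, 1, -1]].
Row 1: (0)·x + (2)·y + (0)·2 = 0
Row 2: (0)·x + (-2)·y + (0)·2 = 0
Row 3: (2)·x + (1)·y + (-1)·2 = 0
Solving gives x = 1, y = 0.
Check: M·(1, 0, 2) = (8, 0, 16) = 8·(1, 0, 2).

1, 0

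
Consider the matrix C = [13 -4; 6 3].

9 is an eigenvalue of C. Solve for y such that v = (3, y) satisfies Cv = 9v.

We need (C - 9I)v = 0.
C - 9I = [[4, -4], [6, -6]].
Row 1: (4)·3 + (-4)·y = 0
Row 2: (6)·3 + (-6)·y = 0
Solving gives y = 3.
Check: C·(3, 3) = (27, 27) = 9·(3, 3).

3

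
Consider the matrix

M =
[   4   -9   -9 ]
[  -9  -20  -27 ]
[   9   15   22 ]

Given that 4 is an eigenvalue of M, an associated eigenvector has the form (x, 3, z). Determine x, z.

1, -3

We need (M - 4I)v = 0.
M - 4I = [[0, -9, -9], [-9, -24, -27], [9, 15, 18]].
Row 1: (0)·x + (-9)·3 + (-9)·z = 0
Row 2: (-9)·x + (-24)·3 + (-27)·z = 0
Row 3: (9)·x + (15)·3 + (18)·z = 0
Solving gives x = 1, z = -3.
Check: M·(1, 3, -3) = (4, 12, -12) = 4·(1, 3, -3).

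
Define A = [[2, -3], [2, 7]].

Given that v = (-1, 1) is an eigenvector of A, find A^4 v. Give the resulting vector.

(-625, 625)

First find the eigenvalue: Av = (-5, 5) = 5·(-1, 1), so λ = 5.
Then A^4 v = λ^4·v = 5^4·(-1, 1) = 625·(-1, 1) = (-625, 625).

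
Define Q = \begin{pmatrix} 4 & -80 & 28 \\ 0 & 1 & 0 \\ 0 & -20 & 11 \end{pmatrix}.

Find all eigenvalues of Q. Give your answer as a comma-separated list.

1, 4, 11

Compute the characteristic polynomial p(λ) = det(λI - Q).
Cofactor expansion gives p(λ) = λ^3 - 16λ^2 + 59λ - 44.
Try λ = 1: p(1) = 0, so 1 is a root.
Dividing by (λ - 1) leaves λ^2 - 15λ + 44.
The quadratic factors as (λ - 4)·(λ - 11).
Eigenvalues: 1, 4, 11.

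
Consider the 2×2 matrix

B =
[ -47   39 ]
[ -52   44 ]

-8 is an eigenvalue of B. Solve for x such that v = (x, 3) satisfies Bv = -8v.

We need (B + 8I)v = 0.
B + 8I = [[-39, 39], [-52, 52]].
Row 1: (-39)·x + (39)·3 = 0
Row 2: (-52)·x + (52)·3 = 0
Solving gives x = 3.
Check: B·(3, 3) = (-24, -24) = -8·(3, 3).

3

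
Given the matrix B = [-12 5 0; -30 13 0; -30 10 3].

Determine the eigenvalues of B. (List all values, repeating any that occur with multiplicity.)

-2, 3, 3

The characteristic polynomial is p(s) = det(sI - B).
Cofactor expansion gives p(s) = s^3 - 4s^2 - 3s + 18.
Try s = -2: p(-2) = 0, so -2 is a root.
Dividing by (s + 2) leaves s^2 - 6s + 9.
The quadratic factor is (s - 3)^2.
Eigenvalues: -2, 3, 3.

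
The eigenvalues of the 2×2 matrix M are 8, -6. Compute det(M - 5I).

If M has eigenvalues 8, -6, then M - 5I has eigenvalues 3, -11.
det(M - 5I) = (3) · (-11) = -33.

-33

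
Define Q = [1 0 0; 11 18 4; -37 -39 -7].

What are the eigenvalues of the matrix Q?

1, 5, 6

Compute the characteristic polynomial p(t) = det(tI - Q).
Expanding the 3×3 determinant: p(t) = t^3 - 12t^2 + 41t - 30.
Rational-root test: t = 1 gives p(1) = 0.
Factor out (t - 1): p(t) = (t - 1)·(t^2 - 11t + 30).
The quadratic factors as (t - 5)·(t - 6).
Eigenvalues: 1, 5, 6.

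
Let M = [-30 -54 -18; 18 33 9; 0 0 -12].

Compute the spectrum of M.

-12, -3, 6

Compute the characteristic polynomial p(t) = det(tI - M).
Expanding along the first row, p(t) = t^3 + 9t^2 - 54t - 216.
Rational-root test: t = -3 gives p(-3) = 0.
Dividing by (t + 3) leaves t^2 + 6t - 72.
The quadratic factors as (t + 12)·(t - 6).
Eigenvalues: -12, -3, 6.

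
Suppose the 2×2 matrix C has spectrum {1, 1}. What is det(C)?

det(C) is the product of the eigenvalues: (1) · (1) = 1.

1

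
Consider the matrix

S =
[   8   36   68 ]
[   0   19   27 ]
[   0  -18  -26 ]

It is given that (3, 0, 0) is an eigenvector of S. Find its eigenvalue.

8

Compute Sv: S·(3, 0, 0) = (24, 0, 0).
Since Sv = λv, compare component 1: 24 = λ·3, so λ = 8.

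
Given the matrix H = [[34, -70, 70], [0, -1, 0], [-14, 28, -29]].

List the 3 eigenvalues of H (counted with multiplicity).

Compute the characteristic polynomial p(s) = det(sI - H).
Expanding along the first row, p(s) = s^3 - 4s^2 - 11s - 6.
Rational-root test: s = 6 gives p(6) = 0.
Dividing by (s - 6) leaves s^2 + 2s + 1.
The quadratic factor is (s + 1)^2.
Eigenvalues: -1, -1, 6.

-1, -1, 6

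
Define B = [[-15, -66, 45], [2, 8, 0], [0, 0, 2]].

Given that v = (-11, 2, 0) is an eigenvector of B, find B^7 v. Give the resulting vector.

(24057, -4374, 0)

First find the eigenvalue: Bv = (33, -6, 0) = -3·(-11, 2, 0), so λ = -3.
Then B^7 v = λ^7·v = (-3)^7·(-11, 2, 0) = -2187·(-11, 2, 0) = (24057, -4374, 0).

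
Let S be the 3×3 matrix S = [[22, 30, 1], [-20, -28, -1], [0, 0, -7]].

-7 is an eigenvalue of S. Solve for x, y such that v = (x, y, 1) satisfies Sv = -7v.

We need (S + 7I)v = 0.
S + 7I = [[29, 30, 1], [-20, -21, -1], [0, 0, 0]].
Row 1: (29)·x + (30)·y + (1)·1 = 0
Row 2: (-20)·x + (-21)·y + (-1)·1 = 0
Row 3: (0)·x + (0)·y + (0)·1 = 0
Solving gives x = 1, y = -1.
Check: S·(1, -1, 1) = (-7, 7, -7) = -7·(1, -1, 1).

1, -1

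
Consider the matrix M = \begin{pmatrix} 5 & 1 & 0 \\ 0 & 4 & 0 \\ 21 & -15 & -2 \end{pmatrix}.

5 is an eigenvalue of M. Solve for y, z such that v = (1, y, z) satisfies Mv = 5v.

We need (M - 5I)v = 0.
M - 5I = [[0, 1, 0], [0, -1, 0], [21, -15, -7]].
Row 1: (0)·1 + (1)·y + (0)·z = 0
Row 2: (0)·1 + (-1)·y + (0)·z = 0
Row 3: (21)·1 + (-15)·y + (-7)·z = 0
Solving gives y = 0, z = 3.
Check: M·(1, 0, 3) = (5, 0, 15) = 5·(1, 0, 3).

0, 3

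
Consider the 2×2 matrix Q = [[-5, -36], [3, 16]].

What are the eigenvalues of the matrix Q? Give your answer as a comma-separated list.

det(Q - μI) = (-5 - μ)(16 - μ) - (-36)·(3) = μ^2 - 11μ + 28.
This factors as (μ - 4)·(μ - 7) = 0.
Eigenvalues: 4, 7.

4, 7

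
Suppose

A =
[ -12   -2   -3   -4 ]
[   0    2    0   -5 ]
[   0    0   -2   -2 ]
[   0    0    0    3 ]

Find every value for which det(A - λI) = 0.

A is upper triangular, so its eigenvalues are the diagonal entries.
Diagonal: -12, 2, -2, 3.

-12, -2, 2, 3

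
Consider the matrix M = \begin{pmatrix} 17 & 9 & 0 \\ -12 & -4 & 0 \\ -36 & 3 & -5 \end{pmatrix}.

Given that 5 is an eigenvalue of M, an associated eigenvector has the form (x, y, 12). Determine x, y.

-3, 4

We need (M - 5I)v = 0.
M - 5I = [[12, 9, 0], [-12, -9, 0], [-36, 3, -10]].
Row 1: (12)·x + (9)·y + (0)·12 = 0
Row 2: (-12)·x + (-9)·y + (0)·12 = 0
Row 3: (-36)·x + (3)·y + (-10)·12 = 0
Solving gives x = -3, y = 4.
Check: M·(-3, 4, 12) = (-15, 20, 60) = 5·(-3, 4, 12).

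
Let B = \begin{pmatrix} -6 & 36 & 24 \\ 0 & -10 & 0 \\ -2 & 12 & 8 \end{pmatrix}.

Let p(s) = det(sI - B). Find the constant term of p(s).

0

p(s) = s^3 + 8s^2 - 20s.
The constant term is 0.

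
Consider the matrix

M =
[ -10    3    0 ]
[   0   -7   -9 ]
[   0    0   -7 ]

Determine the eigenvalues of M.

M is upper triangular, so its eigenvalues are the diagonal entries.
Diagonal: -10, -7, -7.

-10, -7, -7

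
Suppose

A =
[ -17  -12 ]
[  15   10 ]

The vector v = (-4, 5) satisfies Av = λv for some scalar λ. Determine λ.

-2

Compute Av: A·(-4, 5) = (8, -10).
Since Av = λv, compare component 1: 8 = λ·-4, so λ = -2.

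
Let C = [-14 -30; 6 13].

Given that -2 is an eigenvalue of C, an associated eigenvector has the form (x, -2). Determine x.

5

We need (C + 2I)v = 0.
C + 2I = [[-12, -30], [6, 15]].
Row 1: (-12)·x + (-30)·-2 = 0
Row 2: (6)·x + (15)·-2 = 0
Solving gives x = 5.
Check: C·(5, -2) = (-10, 4) = -2·(5, -2).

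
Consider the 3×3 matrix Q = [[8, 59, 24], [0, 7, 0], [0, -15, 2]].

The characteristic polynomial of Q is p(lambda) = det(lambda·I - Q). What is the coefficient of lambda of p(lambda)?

86

p(lambda) = lambda^3 - 17·lambda^2 + 86·lambda - 112.
The coefficient of lambda is 86.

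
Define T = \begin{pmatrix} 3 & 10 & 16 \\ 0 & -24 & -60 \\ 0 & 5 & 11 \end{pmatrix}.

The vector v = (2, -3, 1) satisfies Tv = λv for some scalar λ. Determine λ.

-4

Compute Tv: T·(2, -3, 1) = (-8, 12, -4).
Since Tv = λv, compare component 1: -8 = λ·2, so λ = -4.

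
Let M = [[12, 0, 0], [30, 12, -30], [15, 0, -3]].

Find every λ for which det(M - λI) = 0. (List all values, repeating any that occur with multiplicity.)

The characteristic polynomial is p(μ) = det(μI - M).
Cofactor expansion gives p(μ) = μ^3 - 21μ^2 + 72μ + 432.
Try μ = -3: p(-3) = 0, so -3 is a root.
Dividing by (μ + 3) leaves μ^2 - 24μ + 144.
The quadratic factor is (μ - 12)^2.
Eigenvalues: -3, 12, 12.

-3, 12, 12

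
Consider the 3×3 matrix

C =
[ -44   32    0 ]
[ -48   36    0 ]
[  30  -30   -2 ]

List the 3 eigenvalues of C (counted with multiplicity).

The characteristic polynomial is p(lambda) = det(lambda·I - C).
Expanding along the first row, p(lambda) = lambda^3 + 10·lambda^2 - 32·lambda - 96.
Try lambda = 4: p(4) = 0, so 4 is a root.
Factor out (lambda - 4): p(lambda) = (lambda - 4)·(lambda^2 + 14·lambda + 24).
The quadratic factors as (lambda + 12)·(lambda + 2).
Eigenvalues: -12, -2, 4.

-12, -2, 4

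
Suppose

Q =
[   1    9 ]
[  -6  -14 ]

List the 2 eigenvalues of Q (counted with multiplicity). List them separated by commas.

-8, -5

det(Q - λI) = (1 - λ)(-14 - λ) - (9)·(-6) = λ^2 + 13λ + 40.
This factors as (λ + 8)·(λ + 5) = 0.
Eigenvalues: -8, -5.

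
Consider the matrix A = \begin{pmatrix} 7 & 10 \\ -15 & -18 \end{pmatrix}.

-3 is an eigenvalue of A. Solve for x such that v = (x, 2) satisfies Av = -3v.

We need (A + 3I)v = 0.
A + 3I = [[10, 10], [-15, -15]].
Row 1: (10)·x + (10)·2 = 0
Row 2: (-15)·x + (-15)·2 = 0
Solving gives x = -2.
Check: A·(-2, 2) = (6, -6) = -3·(-2, 2).

-2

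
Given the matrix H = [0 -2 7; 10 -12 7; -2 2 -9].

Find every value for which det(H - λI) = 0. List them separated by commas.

-10, -9, -2

The characteristic polynomial is p(lambda) = det(lambda·I - H).
Expanding the 3×3 determinant: p(lambda) = lambda^3 + 21·lambda^2 + 128·lambda + 180.
Rational-root test: lambda = -2 gives p(-2) = 0.
Dividing by (lambda + 2) leaves lambda^2 + 19·lambda + 90.
The quadratic factors as (lambda + 10)·(lambda + 9).
Eigenvalues: -10, -9, -2.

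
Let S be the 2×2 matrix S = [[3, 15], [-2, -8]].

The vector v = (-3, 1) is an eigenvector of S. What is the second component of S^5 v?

-32

First find the eigenvalue: Sv = (6, -2) = -2·(-3, 1), so λ = -2.
Then S^5 v = λ^5·v = (-2)^5·(-3, 1) = -32·(-3, 1) = (96, -32).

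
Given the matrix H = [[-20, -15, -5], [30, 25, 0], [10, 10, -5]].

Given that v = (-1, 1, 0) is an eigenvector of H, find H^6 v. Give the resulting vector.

(-15625, 15625, 0)

First find the eigenvalue: Hv = (5, -5, 0) = -5·(-1, 1, 0), so λ = -5.
Then H^6 v = λ^6·v = (-5)^6·(-1, 1, 0) = 15625·(-1, 1, 0) = (-15625, 15625, 0).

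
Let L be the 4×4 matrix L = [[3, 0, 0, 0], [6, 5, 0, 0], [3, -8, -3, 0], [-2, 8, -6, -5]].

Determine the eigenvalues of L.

-5, -3, 3, 5

L is lower triangular, so its eigenvalues are the diagonal entries.
Diagonal: 3, 5, -3, -5.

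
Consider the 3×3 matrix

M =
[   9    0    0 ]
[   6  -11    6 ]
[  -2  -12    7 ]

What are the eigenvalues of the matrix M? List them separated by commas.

The characteristic polynomial is p(s) = det(sI - M).
Expanding the 3×3 determinant: p(s) = s^3 - 5s^2 - 41s + 45.
Try s = -5: p(-5) = 0, so -5 is a root.
Factor out (s + 5): p(s) = (s + 5)·(s^2 - 10s + 9).
The quadratic factors as (s - 1)·(s - 9).
Eigenvalues: -5, 1, 9.

-5, 1, 9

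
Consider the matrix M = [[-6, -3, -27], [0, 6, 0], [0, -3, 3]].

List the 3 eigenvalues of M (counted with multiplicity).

The characteristic polynomial is p(μ) = det(μI - M).
Expanding the 3×3 determinant: p(μ) = μ^3 - 3μ^2 - 36μ + 108.
Since p(3) = 0, μ = 3 is a root.
Factor out (μ - 3): p(μ) = (μ - 3)·(μ^2 - 36).
The quadratic factors as (μ + 6)·(μ - 6).
Eigenvalues: -6, 3, 6.

-6, 3, 6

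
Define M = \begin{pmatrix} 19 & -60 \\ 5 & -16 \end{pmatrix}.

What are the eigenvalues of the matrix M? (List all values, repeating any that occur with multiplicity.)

-1, 4

det(M - rI) = (19 - r)(-16 - r) - (-60)·(5) = r^2 - 3r - 4.
This factors as (r + 1)·(r - 4) = 0.
Eigenvalues: -1, 4.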